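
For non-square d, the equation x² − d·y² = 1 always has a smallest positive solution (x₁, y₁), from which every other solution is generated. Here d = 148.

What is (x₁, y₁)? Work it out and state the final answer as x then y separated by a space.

d=148: √d = [12; 6,24] (ℓ=2, even), read p_1/q_1
step 0: (12, 1)  from 12·(1,0) + (0,1)
step 1: (73, 6)  from 6·(12,1) + (1,0)
(x₁, y₁) = (73, 6);  73² − 148·6² = 1 ✓

73 6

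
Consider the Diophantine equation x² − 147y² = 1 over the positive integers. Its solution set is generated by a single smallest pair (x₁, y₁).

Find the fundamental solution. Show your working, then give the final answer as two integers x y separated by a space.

√147 → a₀=12, period (8,24); ℓ=2 even so k=1
i=0: a=12 ⇒ p=12, q=1
i=1: a=8 ⇒ p=97, q=8
(x₁, y₁) = (97, 8);  97² − 147·8² = 1 ✓

97 8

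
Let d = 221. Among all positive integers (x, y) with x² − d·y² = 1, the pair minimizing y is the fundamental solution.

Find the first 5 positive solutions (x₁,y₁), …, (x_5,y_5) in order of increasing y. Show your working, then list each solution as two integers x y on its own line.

1665 112
5544449 372960
18463013505 1241956688
61481829427201 4135715398080
204734473529565825 13771931033649712

√221 → a₀=14, period (1,6,2,6,1,28); ℓ=6 even so k=5
k=0  a_k=14  p_k/q_k = 14/1
k=1  a_k=1  p_k/q_k = 15/1
…
k=3  a_k=2  p_k/q_k = 223/15
k=4  a_k=6  p_k/q_k = 1442/97
k=5  a_k=1  p_k/q_k = 1665/112
→ (1665, 112).  Check: 1665²=2772225, 221·112²=2772224, difference 1.
k=2:  x_2 = 1665·1665+221·112·112 = 5544449,  y_2 = 1665·112+112·1665 = 372960
k=3:  x_3 = 1665·5544449+221·112·372960 = 18463013505,  y_3 = 1665·372960+112·5544449 = 1241956688
k=4:  x_4 = 1665·18463013505+221·112·1241956688 = 61481829427201,  y_4 = 1665·1241956688+112·18463013505 = 4135715398080
k=5:  x_5 = 1665·61481829427201+221·112·4135715398080 = 204734473529565825,  y_5 = 1665·4135715398080+112·61481829427201 = 13771931033649712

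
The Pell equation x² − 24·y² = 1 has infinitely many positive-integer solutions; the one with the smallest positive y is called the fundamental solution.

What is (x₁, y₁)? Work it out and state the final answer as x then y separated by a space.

5 1

√24 → a₀=4, period (1,8); ℓ=2 even so k=1
a_0=4:  p_0=4·1+0=4,  q_0=4·0+1=1
a_1=1:  p_1=1·4+1=5,  q_1=1·1+0=1
→ (5, 1).  Check: 5²=25, 24·1²=24, difference 1.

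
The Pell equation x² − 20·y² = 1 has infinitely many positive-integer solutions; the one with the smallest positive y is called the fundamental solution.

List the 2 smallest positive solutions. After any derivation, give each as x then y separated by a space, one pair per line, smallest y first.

d=20: √d = [4; 2,8] (ℓ=2, even), read p_1/q_1
i=0: a=4 ⇒ p=4, q=1
i=1: a=2 ⇒ p=9, q=2
fundamental: x₁=9, y₁=2  (since 81 − 20·4 = 1)
k=2:  x_2 = 9·9+20·2·2 = 161,  y_2 = 9·2+2·9 = 36

9 2
161 36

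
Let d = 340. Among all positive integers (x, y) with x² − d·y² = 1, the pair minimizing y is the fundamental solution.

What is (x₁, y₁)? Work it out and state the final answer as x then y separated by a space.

285769 15498

√340 → a₀=18, period (2,3,1,1,1,…,3,2,36); ℓ=14 even so k=13
a_0=18:  p_0=18·1+0=18,  q_0=18·0+1=1
…
a_2=3:  p_2=3·37+18=129,  q_2=3·2+1=7
…
a_5=1:  p_5=1·295+166=461,  q_5=1·16+9=25
…
a_7=8:  p_7=8·756+461=6509,  q_7=8·41+25=353
a_8=1:  p_8=1·6509+756=7265,  q_8=1·353+41=394
…
a_10=1:  p_10=1·13774+7265=21039,  q_10=1·747+394=1141
a_11=1:  p_11=1·21039+13774=34813,  q_11=1·1141+747=1888
a_12=3:  p_12=3·34813+21039=125478,  q_12=3·1888+1141=6805
a_13=2:  p_13=2·125478+34813=285769,  q_13=2·6805+1888=15498
fundamental: x₁=285769, y₁=15498  (since 81663921361 − 340·240188004 = 1)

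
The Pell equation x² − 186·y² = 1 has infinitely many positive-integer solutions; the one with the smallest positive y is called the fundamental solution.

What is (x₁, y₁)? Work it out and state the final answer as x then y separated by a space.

d=186: √d = [13; 1,1,1,3,4,3,1,1,1,26] (ℓ=10, even), read p_9/q_9
i=0: a=13 ⇒ p=13, q=1
i=1: a=1 ⇒ p=14, q=1
i=2: a=1 ⇒ p=27, q=2
i=3: a=1 ⇒ p=41, q=3
i=4: a=3 ⇒ p=150, q=11
i=5: a=4 ⇒ p=641, q=47
i=6: a=3 ⇒ p=2073, q=152
…
i=8: a=1 ⇒ p=4787, q=351
i=9: a=1 ⇒ p=7501, q=550
fundamental: x₁=7501, y₁=550  (since 56265001 − 186·302500 = 1)

7501 550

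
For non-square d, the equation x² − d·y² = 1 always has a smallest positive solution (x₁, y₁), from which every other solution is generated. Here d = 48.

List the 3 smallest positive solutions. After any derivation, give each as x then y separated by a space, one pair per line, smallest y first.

√48 → a₀=6, period (1,12); ℓ=2 even so k=1
i=0: a=6 ⇒ p=6, q=1
i=1: a=1 ⇒ p=7, q=1
(x₁, y₁) = (7, 1);  7² − 48·1² = 1 ✓
(7+1√48)^2 = 97 + 14√48
(7+1√48)^3 = 1351 + 195√48

7 1
97 14
1351 195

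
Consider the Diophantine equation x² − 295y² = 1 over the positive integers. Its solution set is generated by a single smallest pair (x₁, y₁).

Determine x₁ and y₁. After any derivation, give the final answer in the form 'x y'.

2024999 117900

√295 = [17; 5,1,2,3,2,6,2,3,2,1,5,34, …], period ℓ=12 (even) → k=11
i=0: a=17 ⇒ p=17, q=1
…
i=2: a=1 ⇒ p=103, q=6
i=3: a=2 ⇒ p=292, q=17
…
i=5: a=2 ⇒ p=2250, q=131
i=6: a=6 ⇒ p=14479, q=843
…
i=8: a=3 ⇒ p=108103, q=6294
…
i=10: a=1 ⇒ p=355517, q=20699
i=11: a=5 ⇒ p=2024999, q=117900
→ (2024999, 117900).  Check: 2024999²=4100620950001, 295·117900²=4100620950000, difference 1.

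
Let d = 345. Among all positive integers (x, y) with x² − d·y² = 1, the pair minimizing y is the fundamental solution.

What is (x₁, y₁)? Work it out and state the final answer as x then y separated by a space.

[18; 1,1,2,1,6,1,2,1,1,36] for √345; ℓ=10 ⇒ convergent index 9
a_0=18:  p_0=18·1+0=18,  q_0=18·0+1=1
…
a_6=1:  p_6=1·873+130=1003,  q_6=1·47+7=54
…
a_8=1:  p_8=1·2879+1003=3882,  q_8=1·155+54=209
a_9=1:  p_9=1·3882+2879=6761,  q_9=1·209+155=364
(x₁, y₁) = (6761, 364);  6761² − 345·364² = 1 ✓

6761 364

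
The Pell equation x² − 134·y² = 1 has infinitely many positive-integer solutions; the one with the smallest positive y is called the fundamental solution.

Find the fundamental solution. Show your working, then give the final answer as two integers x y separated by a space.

√134 = [11; 1,1,2,1,3,…,1,1,22, …], period ℓ=14 (even) → k=13
i=0: a=11 ⇒ p=11, q=1
…
i=3: a=2 ⇒ p=58, q=5
…
i=5: a=3 ⇒ p=301, q=26
…
i=7: a=10 ⇒ p=4121, q=356
…
i=11: a=2 ⇒ p=61896, q=5347
i=12: a=1 ⇒ p=84029, q=7259
i=13: a=1 ⇒ p=145925, q=12606
→ (145925, 12606).  Check: 145925²=21294105625, 134·12606²=21294105624, difference 1.

145925 12606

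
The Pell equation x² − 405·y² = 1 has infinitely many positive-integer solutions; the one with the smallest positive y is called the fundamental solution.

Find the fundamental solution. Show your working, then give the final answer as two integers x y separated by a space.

√405 → a₀=20, period (8,40); ℓ=2 even so k=1
i=0: a=20 ⇒ p=20, q=1
i=1: a=8 ⇒ p=161, q=8
→ (161, 8).  Check: 161²=25921, 405·8²=25920, difference 1.

161 8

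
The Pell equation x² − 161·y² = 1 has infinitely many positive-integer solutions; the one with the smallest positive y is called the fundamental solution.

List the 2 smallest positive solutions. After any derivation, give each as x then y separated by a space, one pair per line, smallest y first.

√161 = [12; 1,2,4,1,2,1,4,2,1,24, …], period ℓ=10 (even) → k=9
a_0=12:  p_0=12·1+0=12,  q_0=12·0+1=1
a_1=1:  p_1=1·12+1=13,  q_1=1·1+0=1
a_2=2:  p_2=2·13+12=38,  q_2=2·1+1=3
a_3=4:  p_3=4·38+13=165,  q_3=4·3+1=13
…
a_5=2:  p_5=2·203+165=571,  q_5=2·16+13=45
…
a_7=4:  p_7=4·774+571=3667,  q_7=4·61+45=289
a_8=2:  p_8=2·3667+774=8108,  q_8=2·289+61=639
a_9=1:  p_9=1·8108+3667=11775,  q_9=1·639+289=928
→ (11775, 928).  Check: 11775²=138650625, 161·928²=138650624, difference 1.
k=2:  x_2 = 11775·11775+161·928·928 = 277301249,  y_2 = 11775·928+928·11775 = 21854400

11775 928
277301249 21854400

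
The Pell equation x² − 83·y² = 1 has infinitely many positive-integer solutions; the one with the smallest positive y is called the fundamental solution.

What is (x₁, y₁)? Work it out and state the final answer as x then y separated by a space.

82 9

√83 = [9; 9,18, …], period ℓ=2 (even) → k=1
k=0  a_k=9  p_k/q_k = 9/1
k=1  a_k=9  p_k/q_k = 82/9
fundamental: x₁=82, y₁=9  (since 6724 − 83·81 = 1)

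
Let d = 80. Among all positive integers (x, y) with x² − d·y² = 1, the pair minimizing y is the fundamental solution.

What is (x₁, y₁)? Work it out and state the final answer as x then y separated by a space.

9 1

√80 → a₀=8, period (1,16); ℓ=2 even so k=1
k=0  a_k=8  p_k/q_k = 8/1
k=1  a_k=1  p_k/q_k = 9/1
(x₁, y₁) = (9, 1);  9² − 80·1² = 1 ✓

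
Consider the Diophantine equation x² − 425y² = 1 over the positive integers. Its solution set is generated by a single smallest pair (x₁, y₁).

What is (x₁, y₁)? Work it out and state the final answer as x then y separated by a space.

143649 6968

[20; 1,1,1,1,1,1,40] for √425; ℓ=7 ⇒ convergent index 13
i=0: a=20 ⇒ p=20, q=1
i=1: a=1 ⇒ p=21, q=1
i=2: a=1 ⇒ p=41, q=2
i=3: a=1 ⇒ p=62, q=3
i=4: a=1 ⇒ p=103, q=5
i=5: a=1 ⇒ p=165, q=8
…
i=7: a=40 ⇒ p=10885, q=528
…
i=9: a=1 ⇒ p=22038, q=1069
i=10: a=1 ⇒ p=33191, q=1610
i=11: a=1 ⇒ p=55229, q=2679
i=12: a=1 ⇒ p=88420, q=4289
i=13: a=1 ⇒ p=143649, q=6968
(x₁, y₁) = (143649, 6968);  143649² − 425·6968² = 1 ✓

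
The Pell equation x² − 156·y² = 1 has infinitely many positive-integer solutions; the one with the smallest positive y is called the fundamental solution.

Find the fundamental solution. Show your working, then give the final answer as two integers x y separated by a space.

√156 → a₀=12, period (2,24); ℓ=2 even so k=1
a_0=12:  p_0=12·1+0=12,  q_0=12·0+1=1
a_1=2:  p_1=2·12+1=25,  q_1=2·1+0=2
→ (25, 2).  Check: 25²=625, 156·2²=624, difference 1.

25 2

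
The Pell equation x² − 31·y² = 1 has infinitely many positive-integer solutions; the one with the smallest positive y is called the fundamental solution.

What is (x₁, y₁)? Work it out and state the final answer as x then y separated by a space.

d=31: √d = [5; 1,1,3,5,3,1,1,10] (ℓ=8, even), read p_7/q_7
step 0: (5, 1)  from 5·(1,0) + (0,1)
step 1: (6, 1)  from 1·(5,1) + (1,0)
…
step 4: (206, 37)  from 5·(39,7) + (11,2)
step 5: (657, 118)  from 3·(206,37) + (39,7)
step 6: (863, 155)  from 1·(657,118) + (206,37)
step 7: (1520, 273)  from 1·(863,155) + (657,118)
→ (1520, 273).  Check: 1520²=2310400, 31·273²=2310399, difference 1.

1520 273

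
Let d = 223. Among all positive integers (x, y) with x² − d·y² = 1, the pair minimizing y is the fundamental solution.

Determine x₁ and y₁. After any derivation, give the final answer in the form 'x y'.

224 15

[14; 1,13,1,28] for √223; ℓ=4 ⇒ convergent index 3
step 0: (14, 1)  from 14·(1,0) + (0,1)
…
step 2: (209, 14)  from 13·(15,1) + (14,1)
step 3: (224, 15)  from 1·(209,14) + (15,1)
→ (224, 15).  Check: 224²=50176, 223·15²=50175, difference 1.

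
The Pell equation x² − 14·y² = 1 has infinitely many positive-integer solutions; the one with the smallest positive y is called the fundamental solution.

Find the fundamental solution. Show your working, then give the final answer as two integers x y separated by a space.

d=14: √d = [3; 1,2,1,6] (ℓ=4, even), read p_3/q_3
i=0: a=3 ⇒ p=3, q=1
i=1: a=1 ⇒ p=4, q=1
i=2: a=2 ⇒ p=11, q=3
i=3: a=1 ⇒ p=15, q=4
fundamental: x₁=15, y₁=4  (since 225 − 14·16 = 1)

15 4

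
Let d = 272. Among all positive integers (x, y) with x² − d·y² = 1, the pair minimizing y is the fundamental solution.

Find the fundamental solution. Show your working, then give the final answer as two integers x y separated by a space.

d=272: √d = [16; 2,32] (ℓ=2, even), read p_1/q_1
k=0  a_k=16  p_k/q_k = 16/1
k=1  a_k=2  p_k/q_k = 33/2
fundamental: x₁=33, y₁=2  (since 1089 − 272·4 = 1)

33 2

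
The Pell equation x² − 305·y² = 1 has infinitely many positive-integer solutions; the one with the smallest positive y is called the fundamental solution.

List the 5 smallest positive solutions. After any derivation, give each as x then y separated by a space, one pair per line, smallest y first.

489 28
478241 27384
467719209 26781524
457428908161 26192303088
447365004462249 25616045638540

√305 = [17; 2,6,2,34, …], period ℓ=4 (even) → k=3
i=0: a=17 ⇒ p=17, q=1
…
i=2: a=6 ⇒ p=227, q=13
i=3: a=2 ⇒ p=489, q=28
fundamental: x₁=489, y₁=28  (since 239121 − 305·784 = 1)
n=2: (489,28)∘(489,28) = (489·489+305·28·28, 489·28+28·489) = (478241,27384)
n=3: (478241,27384)∘(489,28) = (489·478241+305·28·27384, 489·27384+28·478241) = (467719209,26781524)
n=4: (467719209,26781524)∘(489,28) = (489·467719209+305·28·26781524, 489·26781524+28·467719209) = (457428908161,26192303088)
n=5: (457428908161,26192303088)∘(489,28) = (489·457428908161+305·28·26192303088, 489·26192303088+28·457428908161) = (447365004462249,25616045638540)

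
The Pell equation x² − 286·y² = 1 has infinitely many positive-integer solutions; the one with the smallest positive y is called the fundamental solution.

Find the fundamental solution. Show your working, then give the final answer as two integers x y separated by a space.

561835 33222

√286 → a₀=16, period (1,10,3,3,2,3,3,10,1,32); ℓ=10 even so k=9
step 0: (16, 1)  from 16·(1,0) + (0,1)
step 1: (17, 1)  from 1·(16,1) + (1,0)
step 2: (186, 11)  from 10·(17,1) + (16,1)
step 3: (575, 34)  from 3·(186,11) + (17,1)
…
step 6: (15102, 893)  from 3·(4397,260) + (1911,113)
…
step 8: (512132, 30283)  from 10·(49703,2939) + (15102,893)
step 9: (561835, 33222)  from 1·(512132,30283) + (49703,2939)
(x₁, y₁) = (561835, 33222);  561835² − 286·33222² = 1 ✓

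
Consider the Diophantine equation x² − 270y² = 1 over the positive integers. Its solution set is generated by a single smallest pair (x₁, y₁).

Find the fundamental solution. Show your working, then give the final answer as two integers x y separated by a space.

5291 322

√270 = [16; 2,3,6,3,2,32, …], period ℓ=6 (even) → k=5
i=0: a=16 ⇒ p=16, q=1
…
i=2: a=3 ⇒ p=115, q=7
i=3: a=6 ⇒ p=723, q=44
i=4: a=3 ⇒ p=2284, q=139
i=5: a=2 ⇒ p=5291, q=322
fundamental: x₁=5291, y₁=322  (since 27994681 − 270·103684 = 1)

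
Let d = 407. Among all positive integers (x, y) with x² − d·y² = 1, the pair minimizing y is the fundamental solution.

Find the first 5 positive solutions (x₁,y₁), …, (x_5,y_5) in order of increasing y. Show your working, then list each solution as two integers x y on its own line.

2663 132
14183137 703032
75539384999 3744348300
402322750321537 19942398342768
2142770892673121063 106213209829234068

√407 = [20; 5,1,2,1,5,40, …], period ℓ=6 (even) → k=5
k=0  a_k=20  p_k/q_k = 20/1
k=1  a_k=5  p_k/q_k = 101/5
k=2  a_k=1  p_k/q_k = 121/6
…
k=4  a_k=1  p_k/q_k = 464/23
k=5  a_k=5  p_k/q_k = 2663/132
(x₁, y₁) = (2663, 132);  2663² − 407·132² = 1 ✓
n=2: (2663,132)∘(2663,132) = (2663·2663+407·132·132, 2663·132+132·2663) = (14183137,703032)
n=3: (14183137,703032)∘(2663,132) = (2663·14183137+407·132·703032, 2663·703032+132·14183137) = (75539384999,3744348300)
n=4: (75539384999,3744348300)∘(2663,132) = (2663·75539384999+407·132·3744348300, 2663·3744348300+132·75539384999) = (402322750321537,19942398342768)
n=5: (402322750321537,19942398342768)∘(2663,132) = (2663·402322750321537+407·132·19942398342768, 2663·19942398342768+132·402322750321537) = (2142770892673121063,106213209829234068)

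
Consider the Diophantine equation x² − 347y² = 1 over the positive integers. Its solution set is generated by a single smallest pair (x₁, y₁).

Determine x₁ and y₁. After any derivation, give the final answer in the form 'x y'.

√347 = [18; 1,1,1,2,4,…,1,1,36, …], period ℓ=14 (even) → k=13
a_0=18:  p_0=18·1+0=18,  q_0=18·0+1=1
a_1=1:  p_1=1·18+1=19,  q_1=1·1+0=1
a_2=1:  p_2=1·19+18=37,  q_2=1·1+1=2
a_3=1:  p_3=1·37+19=56,  q_3=1·2+1=3
…
a_5=4:  p_5=4·149+56=652,  q_5=4·8+3=35
a_6=1:  p_6=1·652+149=801,  q_6=1·35+8=43
a_7=17:  p_7=17·801+652=14269,  q_7=17·43+35=766
a_8=1:  p_8=1·14269+801=15070,  q_8=1·766+43=809
…
a_10=2:  p_10=2·74549+15070=164168,  q_10=2·4002+809=8813
…
a_12=1:  p_12=1·238717+164168=402885,  q_12=1·12815+8813=21628
a_13=1:  p_13=1·402885+238717=641602,  q_13=1·21628+12815=34443
fundamental: x₁=641602, y₁=34443  (since 411653126404 − 347·1186320249 = 1)

641602 34443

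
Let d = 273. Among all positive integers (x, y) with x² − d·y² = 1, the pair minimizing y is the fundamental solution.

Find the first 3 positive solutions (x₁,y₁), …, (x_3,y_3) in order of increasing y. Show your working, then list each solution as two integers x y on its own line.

√273 = [16; 1,1,10,1,1,32, …], period ℓ=6 (even) → k=5
k=0  a_k=16  p_k/q_k = 16/1
…
k=2  a_k=1  p_k/q_k = 33/2
…
k=4  a_k=1  p_k/q_k = 380/23
k=5  a_k=1  p_k/q_k = 727/44
fundamental: x₁=727, y₁=44  (since 528529 − 273·1936 = 1)
(x_2, y_2) = (727·727 + 273·44·44, 727·44 + 44·727) = (1057057, 63976)
(x_3, y_3) = (727·1057057 + 273·44·63976, 727·63976 + 44·1057057) = (1536960151, 93021060)

727 44
1057057 63976
1536960151 93021060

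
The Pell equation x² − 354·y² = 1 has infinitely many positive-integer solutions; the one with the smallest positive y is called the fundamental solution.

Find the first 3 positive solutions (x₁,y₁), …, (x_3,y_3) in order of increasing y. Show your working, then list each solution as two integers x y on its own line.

258065 13716
133195088449 7079239080
68745981000924305 3653807666346684

√354 = [18; 1,4,2,2,18,2,2,4,1,36, …], period ℓ=10 (even) → k=9
k=0  a_k=18  p_k/q_k = 18/1
k=1  a_k=1  p_k/q_k = 19/1
k=2  a_k=4  p_k/q_k = 94/5
k=3  a_k=2  p_k/q_k = 207/11
k=4  a_k=2  p_k/q_k = 508/27
k=5  a_k=18  p_k/q_k = 9351/497
k=6  a_k=2  p_k/q_k = 19210/1021
k=7  a_k=2  p_k/q_k = 47771/2539
k=8  a_k=4  p_k/q_k = 210294/11177
k=9  a_k=1  p_k/q_k = 258065/13716
(x₁, y₁) = (258065, 13716);  258065² − 354·13716² = 1 ✓
(x_2, y_2) = (258065·258065 + 354·13716·13716, 258065·13716 + 13716·258065) = (133195088449, 7079239080)
(x_3, y_3) = (258065·133195088449 + 354·13716·7079239080, 258065·7079239080 + 13716·133195088449) = (68745981000924305, 3653807666346684)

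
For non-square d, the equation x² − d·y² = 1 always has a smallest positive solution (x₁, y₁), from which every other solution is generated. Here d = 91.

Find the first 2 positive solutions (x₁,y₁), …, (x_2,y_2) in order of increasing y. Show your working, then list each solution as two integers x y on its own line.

√91 = [9; 1,1,5,1,5,1,1,18, …], period ℓ=8 (even) → k=7
step 0: (9, 1)  from 9·(1,0) + (0,1)
…
step 6: (849, 89)  from 1·(725,76) + (124,13)
step 7: (1574, 165)  from 1·(849,89) + (725,76)
→ (1574, 165).  Check: 1574²=2477476, 91·165²=2477475, difference 1.
n=2: (1574,165)∘(1574,165) = (1574·1574+91·165·165, 1574·165+165·1574) = (4954951,519420)

1574 165
4954951 519420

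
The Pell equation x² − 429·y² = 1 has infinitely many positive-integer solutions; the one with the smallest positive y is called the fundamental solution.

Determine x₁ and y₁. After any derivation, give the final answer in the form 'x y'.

d=429: √d = [20; 1,2,2,9,1,12,1,9,2,2,1,40] (ℓ=12, even), read p_11/q_11
a_0=20:  p_0=20·1+0=20,  q_0=20·0+1=1
…
a_2=2:  p_2=2·21+20=62,  q_2=2·1+1=3
…
a_4=9:  p_4=9·145+62=1367,  q_4=9·7+3=66
a_5=1:  p_5=1·1367+145=1512,  q_5=1·66+7=73
a_6=12:  p_6=12·1512+1367=19511,  q_6=12·73+66=942
a_7=1:  p_7=1·19511+1512=21023,  q_7=1·942+73=1015
a_8=9:  p_8=9·21023+19511=208718,  q_8=9·1015+942=10077
…
a_10=2:  p_10=2·438459+208718=1085636,  q_10=2·21169+10077=52415
a_11=1:  p_11=1·1085636+438459=1524095,  q_11=1·52415+21169=73584
→ (1524095, 73584).  Check: 1524095²=2322865569025, 429·73584²=2322865569024, difference 1.

1524095 73584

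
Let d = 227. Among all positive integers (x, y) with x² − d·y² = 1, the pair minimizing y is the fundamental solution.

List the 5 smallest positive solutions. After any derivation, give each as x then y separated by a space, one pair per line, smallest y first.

226 15
102151 6780
46172026 3064545
20869653601 1385167560
9433037255626 626092672575

d=227: √d = [15; 15,30] (ℓ=2, even), read p_1/q_1
k=0  a_k=15  p_k/q_k = 15/1
k=1  a_k=15  p_k/q_k = 226/15
fundamental: x₁=226, y₁=15  (since 51076 − 227·225 = 1)
(226+15√227)^2 = 102151 + 6780√227
(226+15√227)^3 = 46172026 + 3064545√227
(226+15√227)^4 = 20869653601 + 1385167560√227
(226+15√227)^5 = 9433037255626 + 626092672575√227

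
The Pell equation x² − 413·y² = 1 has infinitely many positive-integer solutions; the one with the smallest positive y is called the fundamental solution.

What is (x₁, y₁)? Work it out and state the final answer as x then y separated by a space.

d=413: √d = [20; 3,9,1,4,1,9,3,40] (ℓ=8, even), read p_7/q_7
k=0  a_k=20  p_k/q_k = 20/1
k=1  a_k=3  p_k/q_k = 61/3
k=2  a_k=9  p_k/q_k = 569/28
…
k=4  a_k=4  p_k/q_k = 3089/152
…
k=6  a_k=9  p_k/q_k = 36560/1799
k=7  a_k=3  p_k/q_k = 113399/5580
→ (113399, 5580).  Check: 113399²=12859333201, 413·5580²=12859333200, difference 1.

113399 5580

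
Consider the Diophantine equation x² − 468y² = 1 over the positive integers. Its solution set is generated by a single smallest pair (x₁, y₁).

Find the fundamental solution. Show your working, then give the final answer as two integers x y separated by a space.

[21; 1,1,1,2,1,1,1,42] for √468; ℓ=8 ⇒ convergent index 7
i=0: a=21 ⇒ p=21, q=1
i=1: a=1 ⇒ p=22, q=1
i=2: a=1 ⇒ p=43, q=2
i=3: a=1 ⇒ p=65, q=3
…
i=5: a=1 ⇒ p=238, q=11
i=6: a=1 ⇒ p=411, q=19
i=7: a=1 ⇒ p=649, q=30
fundamental: x₁=649, y₁=30  (since 421201 − 468·900 = 1)

649 30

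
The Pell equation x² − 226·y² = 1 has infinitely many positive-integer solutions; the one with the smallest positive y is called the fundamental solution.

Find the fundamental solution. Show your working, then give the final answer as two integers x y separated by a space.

451 30

√226 = [15; 30, …], period ℓ=1 (odd) → k=1
k=0  a_k=15  p_k/q_k = 15/1
k=1  a_k=30  p_k/q_k = 451/30
fundamental: x₁=451, y₁=30  (since 203401 − 226·900 = 1)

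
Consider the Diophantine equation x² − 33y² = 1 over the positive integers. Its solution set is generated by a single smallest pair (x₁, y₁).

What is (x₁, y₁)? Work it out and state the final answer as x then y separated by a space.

[5; 1,2,1,10] for √33; ℓ=4 ⇒ convergent index 3
i=0: a=5 ⇒ p=5, q=1
…
i=2: a=2 ⇒ p=17, q=3
i=3: a=1 ⇒ p=23, q=4
→ (23, 4).  Check: 23²=529, 33·4²=528, difference 1.

23 4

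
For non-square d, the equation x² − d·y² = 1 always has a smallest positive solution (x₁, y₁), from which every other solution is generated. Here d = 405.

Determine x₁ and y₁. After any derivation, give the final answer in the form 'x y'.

161 8

√405 = [20; 8,40, …], period ℓ=2 (even) → k=1
k=0  a_k=20  p_k/q_k = 20/1
k=1  a_k=8  p_k/q_k = 161/8
→ (161, 8).  Check: 161²=25921, 405·8²=25920, difference 1.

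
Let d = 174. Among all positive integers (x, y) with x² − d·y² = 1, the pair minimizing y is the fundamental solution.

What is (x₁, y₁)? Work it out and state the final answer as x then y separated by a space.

1451 110

√174 → a₀=13, period (5,4,5,26); ℓ=4 even so k=3
i=0: a=13 ⇒ p=13, q=1
…
i=2: a=4 ⇒ p=277, q=21
i=3: a=5 ⇒ p=1451, q=110
(x₁, y₁) = (1451, 110);  1451² − 174·110² = 1 ✓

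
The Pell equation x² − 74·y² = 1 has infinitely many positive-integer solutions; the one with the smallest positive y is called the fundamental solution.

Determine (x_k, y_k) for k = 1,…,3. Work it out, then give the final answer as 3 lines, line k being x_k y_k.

d=74: √d = [8; 1,1,1,1,16] (ℓ=5, odd), read p_9/q_9
k=0  a_k=8  p_k/q_k = 8/1
k=1  a_k=1  p_k/q_k = 9/1
k=2  a_k=1  p_k/q_k = 17/2
k=3  a_k=1  p_k/q_k = 26/3
k=4  a_k=1  p_k/q_k = 43/5
…
k=6  a_k=1  p_k/q_k = 757/88
k=7  a_k=1  p_k/q_k = 1471/171
k=8  a_k=1  p_k/q_k = 2228/259
k=9  a_k=1  p_k/q_k = 3699/430
→ (3699, 430).  Check: 3699²=13682601, 74·430²=13682600, difference 1.
n=2: (3699,430)∘(3699,430) = (3699·3699+74·430·430, 3699·430+430·3699) = (27365201,3181140)
n=3: (27365201,3181140)∘(3699,430) = (3699·27365201+74·430·3181140, 3699·3181140+430·27365201) = (202447753299,23534073290)

3699 430
27365201 3181140
202447753299 23534073290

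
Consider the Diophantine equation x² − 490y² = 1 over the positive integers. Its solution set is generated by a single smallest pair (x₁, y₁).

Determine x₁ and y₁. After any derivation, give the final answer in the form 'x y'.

1039681 46968

√490 = [22; 7,2,1,4,4,4,1,2,7,44, …], period ℓ=10 (even) → k=9
i=0: a=22 ⇒ p=22, q=1
i=1: a=7 ⇒ p=155, q=7
…
i=5: a=4 ⇒ p=9607, q=434
i=6: a=4 ⇒ p=40708, q=1839
i=7: a=1 ⇒ p=50315, q=2273
i=8: a=2 ⇒ p=141338, q=6385
i=9: a=7 ⇒ p=1039681, q=46968
→ (1039681, 46968).  Check: 1039681²=1080936581761, 490·46968²=1080936581760, difference 1.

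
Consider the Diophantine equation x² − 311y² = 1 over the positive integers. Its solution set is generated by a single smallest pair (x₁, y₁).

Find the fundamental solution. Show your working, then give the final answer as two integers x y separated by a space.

16883880 957397

√311 → a₀=17, period (1,1,1,2,1,…,1,1,34); ℓ=16 even so k=15
k=0  a_k=17  p_k/q_k = 17/1
…
k=2  a_k=1  p_k/q_k = 35/2
k=3  a_k=1  p_k/q_k = 53/3
k=4  a_k=2  p_k/q_k = 141/8
k=5  a_k=1  p_k/q_k = 194/11
k=6  a_k=6  p_k/q_k = 1305/74
k=7  a_k=3  p_k/q_k = 4109/233
…
k=9  a_k=3  p_k/q_k = 217583/12338
k=10  a_k=6  p_k/q_k = 1376656/78063
…
k=12  a_k=2  p_k/q_k = 4565134/258865
k=13  a_k=1  p_k/q_k = 6159373/349266
k=14  a_k=1  p_k/q_k = 10724507/608131
k=15  a_k=1  p_k/q_k = 16883880/957397
(x₁, y₁) = (16883880, 957397);  16883880² − 311·957397² = 1 ✓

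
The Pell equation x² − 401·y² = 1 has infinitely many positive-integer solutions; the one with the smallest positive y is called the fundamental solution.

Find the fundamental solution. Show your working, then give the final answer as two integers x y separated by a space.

801 40

√401 → a₀=20, period (40); ℓ=1 odd so k=1
i=0: a=20 ⇒ p=20, q=1
i=1: a=40 ⇒ p=801, q=40
(x₁, y₁) = (801, 40);  801² − 401·40² = 1 ✓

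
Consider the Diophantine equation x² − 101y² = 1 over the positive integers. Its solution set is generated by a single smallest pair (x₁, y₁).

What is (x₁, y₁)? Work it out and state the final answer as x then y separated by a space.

201 20

√101 = [10; 20, …], period ℓ=1 (odd) → k=1
k=0  a_k=10  p_k/q_k = 10/1
k=1  a_k=20  p_k/q_k = 201/20
(x₁, y₁) = (201, 20);  201² − 101·20² = 1 ✓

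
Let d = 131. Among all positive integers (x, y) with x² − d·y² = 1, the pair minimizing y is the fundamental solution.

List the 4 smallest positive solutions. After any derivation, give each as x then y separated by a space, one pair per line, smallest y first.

[11; 2,4,11,4,2,22] for √131; ℓ=6 ⇒ convergent index 5
k=0  a_k=11  p_k/q_k = 11/1
k=1  a_k=2  p_k/q_k = 23/2
k=2  a_k=4  p_k/q_k = 103/9
…
k=4  a_k=4  p_k/q_k = 4727/413
k=5  a_k=2  p_k/q_k = 10610/927
→ (10610, 927).  Check: 10610²=112572100, 131·927²=112572099, difference 1.
(10610+927√131)^2 = 225144199 + 19670940√131
(10610+927√131)^3 = 4777559892170 + 417417345873√131
(10610+927√131)^4 = 101379820686703201 + 8857596059754120√131

10610 927
225144199 19670940
4777559892170 417417345873
101379820686703201 8857596059754120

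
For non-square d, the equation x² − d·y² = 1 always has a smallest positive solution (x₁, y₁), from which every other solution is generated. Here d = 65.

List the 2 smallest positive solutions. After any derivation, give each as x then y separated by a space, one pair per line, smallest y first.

[8; 16] for √65; ℓ=1 ⇒ convergent index 1
k=0  a_k=8  p_k/q_k = 8/1
k=1  a_k=16  p_k/q_k = 129/16
(x₁, y₁) = (129, 16);  129² − 65·16² = 1 ✓
k=2:  x_2 = 129·129+65·16·16 = 33281,  y_2 = 129·16+16·129 = 4128

129 16
33281 4128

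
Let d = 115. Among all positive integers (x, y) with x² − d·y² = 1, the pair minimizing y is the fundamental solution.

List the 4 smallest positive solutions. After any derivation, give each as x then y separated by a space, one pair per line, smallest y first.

d=115: √d = [10; 1,2,1,1,1,1,1,2,1,20] (ℓ=10, even), read p_9/q_9
i=0: a=10 ⇒ p=10, q=1
…
i=2: a=2 ⇒ p=32, q=3
i=3: a=1 ⇒ p=43, q=4
i=4: a=1 ⇒ p=75, q=7
…
i=8: a=2 ⇒ p=815, q=76
i=9: a=1 ⇒ p=1126, q=105
(x₁, y₁) = (1126, 105);  1126² − 115·105² = 1 ✓
(x_2, y_2) = (1126·1126 + 115·105·105, 1126·105 + 105·1126) = (2535751, 236460)
(x_3, y_3) = (1126·2535751 + 115·105·236460, 1126·236460 + 105·2535751) = (5710510126, 532507815)
(x_4, y_4) = (1126·5710510126 + 115·105·532507815, 1126·532507815 + 105·5710510126) = (12860066268001, 1199207362920)

1126 105
2535751 236460
5710510126 532507815
12860066268001 1199207362920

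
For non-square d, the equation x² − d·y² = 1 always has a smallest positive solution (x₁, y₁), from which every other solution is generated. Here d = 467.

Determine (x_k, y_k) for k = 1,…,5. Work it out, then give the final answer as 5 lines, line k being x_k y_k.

1625626 75225
5285319783751 244575431700
17183906517558380626 795176361465413175
55869210433019434807260001 2585318735566902940613400
181644882158758119549456134390626 8405522709648569143113732563625

√467 = [21; 1,1,1,1,3,…,1,1,42, …], period ℓ=14 (even) → k=13
step 0: (21, 1)  from 21·(1,0) + (0,1)
step 1: (22, 1)  from 1·(21,1) + (1,0)
step 2: (43, 2)  from 1·(22,1) + (21,1)
step 3: (65, 3)  from 1·(43,2) + (22,1)
step 4: (108, 5)  from 1·(65,3) + (43,2)
step 5: (389, 18)  from 3·(108,5) + (65,3)
step 6: (1275, 59)  from 3·(389,18) + (108,5)
step 7: (27164, 1257)  from 21·(1275,59) + (389,18)
step 8: (82767, 3830)  from 3·(27164,1257) + (1275,59)
step 9: (275465, 12747)  from 3·(82767,3830) + (27164,1257)
step 10: (358232, 16577)  from 1·(275465,12747) + (82767,3830)
step 11: (633697, 29324)  from 1·(358232,16577) + (275465,12747)
step 12: (991929, 45901)  from 1·(633697,29324) + (358232,16577)
step 13: (1625626, 75225)  from 1·(991929,45901) + (633697,29324)
fundamental: x₁=1625626, y₁=75225  (since 2642659891876 − 467·5658800625 = 1)
(1625626+75225√467)^2 = 5285319783751 + 244575431700√467
(1625626+75225√467)^3 = 17183906517558380626 + 795176361465413175√467
(1625626+75225√467)^4 = 55869210433019434807260001 + 2585318735566902940613400√467
(1625626+75225√467)^5 = 181644882158758119549456134390626 + 8405522709648569143113732563625√467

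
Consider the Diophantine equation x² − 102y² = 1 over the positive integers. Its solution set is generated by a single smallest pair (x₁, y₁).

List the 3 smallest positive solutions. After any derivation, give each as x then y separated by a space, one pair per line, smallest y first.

101 10
20401 2020
4120901 408030

[10; 10,20] for √102; ℓ=2 ⇒ convergent index 1
step 0: (10, 1)  from 10·(1,0) + (0,1)
step 1: (101, 10)  from 10·(10,1) + (1,0)
(x₁, y₁) = (101, 10);  101² − 102·10² = 1 ✓
(101+10√102)^2 = 20401 + 2020√102
(101+10√102)^3 = 4120901 + 408030√102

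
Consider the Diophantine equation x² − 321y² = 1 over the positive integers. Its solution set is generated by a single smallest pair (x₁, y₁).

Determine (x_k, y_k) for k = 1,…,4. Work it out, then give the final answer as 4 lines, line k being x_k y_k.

√321 = [17; 1,10,1,34, …], period ℓ=4 (even) → k=3
i=0: a=17 ⇒ p=17, q=1
i=1: a=1 ⇒ p=18, q=1
i=2: a=10 ⇒ p=197, q=11
i=3: a=1 ⇒ p=215, q=12
→ (215, 12).  Check: 215²=46225, 321·12²=46224, difference 1.
(x_2, y_2) = (215·215 + 321·12·12, 215·12 + 12·215) = (92449, 5160)
(x_3, y_3) = (215·92449 + 321·12·5160, 215·5160 + 12·92449) = (39752855, 2218788)
(x_4, y_4) = (215·39752855 + 321·12·2218788, 215·2218788 + 12·39752855) = (17093635201, 954073680)

215 12
92449 5160
39752855 2218788
17093635201 954073680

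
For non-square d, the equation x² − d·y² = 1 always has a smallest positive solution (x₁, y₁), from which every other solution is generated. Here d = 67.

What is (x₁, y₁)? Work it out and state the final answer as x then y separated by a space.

[8; 5,2,1,1,7,1,1,2,5,16] for √67; ℓ=10 ⇒ convergent index 9
step 0: (8, 1)  from 8·(1,0) + (0,1)
step 1: (41, 5)  from 5·(8,1) + (1,0)
step 2: (90, 11)  from 2·(41,5) + (8,1)
step 3: (131, 16)  from 1·(90,11) + (41,5)
step 4: (221, 27)  from 1·(131,16) + (90,11)
step 5: (1678, 205)  from 7·(221,27) + (131,16)
step 6: (1899, 232)  from 1·(1678,205) + (221,27)
…
step 8: (9053, 1106)  from 2·(3577,437) + (1899,232)
step 9: (48842, 5967)  from 5·(9053,1106) + (3577,437)
(x₁, y₁) = (48842, 5967);  48842² − 67·5967² = 1 ✓

48842 5967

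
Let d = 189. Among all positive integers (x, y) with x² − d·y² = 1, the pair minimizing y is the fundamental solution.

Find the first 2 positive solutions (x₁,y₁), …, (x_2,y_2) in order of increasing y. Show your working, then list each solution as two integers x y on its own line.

55 4
6049 440

√189 → a₀=13, period (1,2,1,26); ℓ=4 even so k=3
k=0  a_k=13  p_k/q_k = 13/1
k=1  a_k=1  p_k/q_k = 14/1
k=2  a_k=2  p_k/q_k = 41/3
k=3  a_k=1  p_k/q_k = 55/4
(x₁, y₁) = (55, 4);  55² − 189·4² = 1 ✓
k=2:  x_2 = 55·55+189·4·4 = 6049,  y_2 = 55·4+4·55 = 440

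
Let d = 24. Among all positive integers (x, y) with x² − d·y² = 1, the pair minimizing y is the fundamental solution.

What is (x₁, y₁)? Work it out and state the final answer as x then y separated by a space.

d=24: √d = [4; 1,8] (ℓ=2, even), read p_1/q_1
k=0  a_k=4  p_k/q_k = 4/1
k=1  a_k=1  p_k/q_k = 5/1
→ (5, 1).  Check: 5²=25, 24·1²=24, difference 1.

5 1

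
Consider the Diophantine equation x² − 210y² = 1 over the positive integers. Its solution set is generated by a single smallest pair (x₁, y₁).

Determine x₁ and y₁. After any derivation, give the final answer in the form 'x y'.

29 2

d=210: √d = [14; 2,28] (ℓ=2, even), read p_1/q_1
i=0: a=14 ⇒ p=14, q=1
i=1: a=2 ⇒ p=29, q=2
(x₁, y₁) = (29, 2);  29² − 210·2² = 1 ✓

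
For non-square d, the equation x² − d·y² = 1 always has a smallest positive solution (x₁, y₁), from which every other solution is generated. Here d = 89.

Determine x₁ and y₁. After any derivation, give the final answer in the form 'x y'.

√89 = [9; 2,3,3,2,18, …], period ℓ=5 (odd) → k=9
a_0=9:  p_0=9·1+0=9,  q_0=9·0+1=1
a_1=2:  p_1=2·9+1=19,  q_1=2·1+0=2
…
a_3=3:  p_3=3·66+19=217,  q_3=3·7+2=23
…
a_8=3:  p_8=3·66019+18934=216991,  q_8=3·6998+2007=23001
a_9=2:  p_9=2·216991+66019=500001,  q_9=2·23001+6998=53000
→ (500001, 53000).  Check: 500001²=250001000001, 89·53000²=250001000000, difference 1.

500001 53000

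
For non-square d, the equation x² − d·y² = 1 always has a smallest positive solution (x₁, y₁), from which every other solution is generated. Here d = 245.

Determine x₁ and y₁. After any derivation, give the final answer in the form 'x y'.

51841 3312

d=245: √d = [15; 1,1,1,7,6,7,1,1,1,30] (ℓ=10, even), read p_9/q_9
step 0: (15, 1)  from 15·(1,0) + (0,1)
step 1: (16, 1)  from 1·(15,1) + (1,0)
…
step 3: (47, 3)  from 1·(31,2) + (16,1)
step 4: (360, 23)  from 7·(47,3) + (31,2)
step 5: (2207, 141)  from 6·(360,23) + (47,3)
step 6: (15809, 1010)  from 7·(2207,141) + (360,23)
step 7: (18016, 1151)  from 1·(15809,1010) + (2207,141)
step 8: (33825, 2161)  from 1·(18016,1151) + (15809,1010)
step 9: (51841, 3312)  from 1·(33825,2161) + (18016,1151)
fundamental: x₁=51841, y₁=3312  (since 2687489281 − 245·10969344 = 1)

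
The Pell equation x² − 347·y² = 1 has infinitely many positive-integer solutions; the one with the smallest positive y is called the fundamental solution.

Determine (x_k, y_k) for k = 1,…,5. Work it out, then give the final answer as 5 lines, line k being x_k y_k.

641602 34443
823306252807 44197395372
1056469876826312026 56714274530897445
1355666371822207590758497 72775983935101527618408
1739596510986687599414840072362 93386433689401306371520721787

√347 → a₀=18, period (1,1,1,2,4,…,1,1,36); ℓ=14 even so k=13
k=0  a_k=18  p_k/q_k = 18/1
k=1  a_k=1  p_k/q_k = 19/1
k=2  a_k=1  p_k/q_k = 37/2
k=3  a_k=1  p_k/q_k = 56/3
k=4  a_k=2  p_k/q_k = 149/8
k=5  a_k=4  p_k/q_k = 652/35
k=6  a_k=1  p_k/q_k = 801/43
k=7  a_k=17  p_k/q_k = 14269/766
k=8  a_k=1  p_k/q_k = 15070/809
…
k=10  a_k=2  p_k/q_k = 164168/8813
k=11  a_k=1  p_k/q_k = 238717/12815
k=12  a_k=1  p_k/q_k = 402885/21628
k=13  a_k=1  p_k/q_k = 641602/34443
→ (641602, 34443).  Check: 641602²=411653126404, 347·34443²=411653126403, difference 1.
n=2: (641602,34443)∘(641602,34443) = (641602·641602+347·34443·34443, 641602·34443+34443·641602) = (823306252807,44197395372)
n=3: (823306252807,44197395372)∘(641602,34443) = (641602·823306252807+347·34443·44197395372, 641602·44197395372+34443·823306252807) = (1056469876826312026,56714274530897445)
n=4: (1056469876826312026,56714274530897445)∘(641602,34443) = (641602·1056469876826312026+347·34443·56714274530897445, 641602·56714274530897445+34443·1056469876826312026) = (1355666371822207590758497,72775983935101527618408)
n=5: (1355666371822207590758497,72775983935101527618408)∘(641602,34443) = (641602·1355666371822207590758497+347·34443·72775983935101527618408, 641602·72775983935101527618408+34443·1355666371822207590758497) = (1739596510986687599414840072362,93386433689401306371520721787)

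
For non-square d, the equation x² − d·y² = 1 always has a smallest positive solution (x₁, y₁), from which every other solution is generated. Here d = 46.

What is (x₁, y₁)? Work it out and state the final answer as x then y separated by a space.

24335 3588

d=46: √d = [6; 1,3,1,1,2,6,2,1,1,3,1,12] (ℓ=12, even), read p_11/q_11
i=0: a=6 ⇒ p=6, q=1
…
i=3: a=1 ⇒ p=34, q=5
…
i=5: a=2 ⇒ p=156, q=23
…
i=9: a=1 ⇒ p=5297, q=781
i=10: a=3 ⇒ p=19038, q=2807
i=11: a=1 ⇒ p=24335, q=3588
fundamental: x₁=24335, y₁=3588  (since 592192225 − 46·12873744 = 1)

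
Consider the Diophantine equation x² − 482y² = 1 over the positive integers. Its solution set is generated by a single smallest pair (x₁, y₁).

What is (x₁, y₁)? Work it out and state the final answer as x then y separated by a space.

√482 → a₀=21, period (1,20,1,42); ℓ=4 even so k=3
k=0  a_k=21  p_k/q_k = 21/1
…
k=2  a_k=20  p_k/q_k = 461/21
k=3  a_k=1  p_k/q_k = 483/22
fundamental: x₁=483, y₁=22  (since 233289 − 482·484 = 1)

483 22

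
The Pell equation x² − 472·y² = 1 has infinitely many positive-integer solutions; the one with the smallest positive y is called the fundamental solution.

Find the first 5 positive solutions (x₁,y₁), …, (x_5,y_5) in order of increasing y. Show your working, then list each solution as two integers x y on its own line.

306917 14127
188396089777 8671632918
115643925371868101 5322943120573485
70986173286526887819457 3267403467465432958572
43573726693046301732396700037 2005643340042853631571511563

d=472: √d = [21; 1,2,1,1,1,…,2,1,42] (ℓ=14, even), read p_13/q_13
i=0: a=21 ⇒ p=21, q=1
i=1: a=1 ⇒ p=22, q=1
…
i=3: a=1 ⇒ p=87, q=4
…
i=5: a=1 ⇒ p=239, q=11
i=6: a=4 ⇒ p=1108, q=51
i=7: a=5 ⇒ p=5779, q=266
i=8: a=4 ⇒ p=24224, q=1115
…
i=10: a=1 ⇒ p=54227, q=2496
i=11: a=1 ⇒ p=84230, q=3877
i=12: a=2 ⇒ p=222687, q=10250
i=13: a=1 ⇒ p=306917, q=14127
→ (306917, 14127).  Check: 306917²=94198044889, 472·14127²=94198044888, difference 1.
(x_2, y_2) = (306917·306917 + 472·14127·14127, 306917·14127 + 14127·306917) = (188396089777, 8671632918)
(x_3, y_3) = (306917·188396089777 + 472·14127·8671632918, 306917·8671632918 + 14127·188396089777) = (115643925371868101, 5322943120573485)
(x_4, y_4) = (306917·115643925371868101 + 472·14127·5322943120573485, 306917·5322943120573485 + 14127·115643925371868101) = (70986173286526887819457, 3267403467465432958572)
(x_5, y_5) = (306917·70986173286526887819457 + 472·14127·3267403467465432958572, 306917·3267403467465432958572 + 14127·70986173286526887819457) = (43573726693046301732396700037, 2005643340042853631571511563)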